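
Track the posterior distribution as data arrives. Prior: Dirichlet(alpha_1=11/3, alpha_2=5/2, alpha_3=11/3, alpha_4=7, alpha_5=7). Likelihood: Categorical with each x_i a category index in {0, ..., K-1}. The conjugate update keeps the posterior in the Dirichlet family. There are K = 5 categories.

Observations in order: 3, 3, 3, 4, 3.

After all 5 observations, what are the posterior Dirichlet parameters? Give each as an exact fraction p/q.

obs 1: x=3 → posterior Dirichlet(11/3, 5/2, 11/3, 8, 7)
obs 2: x=3 → posterior Dirichlet(11/3, 5/2, 11/3, 9, 7)
obs 3: x=3 → posterior Dirichlet(11/3, 5/2, 11/3, 10, 7)
obs 4: x=4 → posterior Dirichlet(11/3, 5/2, 11/3, 10, 8)
obs 5: x=3 → posterior Dirichlet(11/3, 5/2, 11/3, 11, 8)

alpha_1=11/3, alpha_2=5/2, alpha_3=11/3, alpha_4=11, alpha_5=8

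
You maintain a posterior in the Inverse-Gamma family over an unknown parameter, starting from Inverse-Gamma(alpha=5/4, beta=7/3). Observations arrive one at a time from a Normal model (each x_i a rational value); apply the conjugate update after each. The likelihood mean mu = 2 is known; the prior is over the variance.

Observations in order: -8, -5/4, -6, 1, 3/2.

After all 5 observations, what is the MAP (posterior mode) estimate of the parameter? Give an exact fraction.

8663/456

obs 1: x=-8 → posterior Inverse-Gamma(7/4, 157/3)
obs 2: x=-5/4 → posterior Inverse-Gamma(9/4, 5531/96)
obs 3: x=-6 → posterior Inverse-Gamma(11/4, 8603/96)
obs 4: x=1 → posterior Inverse-Gamma(13/4, 8651/96)
obs 5: x=3/2 → posterior Inverse-Gamma(15/4, 8663/96)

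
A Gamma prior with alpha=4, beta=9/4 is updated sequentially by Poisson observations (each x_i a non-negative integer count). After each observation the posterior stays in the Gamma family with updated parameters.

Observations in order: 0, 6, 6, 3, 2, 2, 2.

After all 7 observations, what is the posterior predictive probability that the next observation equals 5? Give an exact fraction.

obs 1: x=0 → posterior Gamma(4, 13/4)
obs 2: x=6 → posterior Gamma(10, 17/4)
obs 3: x=6 → posterior Gamma(16, 21/4)
obs 4: x=3 → posterior Gamma(19, 25/4)
obs 5: x=2 → posterior Gamma(21, 29/4)
obs 6: x=2 → posterior Gamma(23, 33/4)
obs 7: x=2 → posterior Gamma(25, 37/4)

194982198225788237343590855498530335565774371840/2418330769289520463963038742566759257517431737201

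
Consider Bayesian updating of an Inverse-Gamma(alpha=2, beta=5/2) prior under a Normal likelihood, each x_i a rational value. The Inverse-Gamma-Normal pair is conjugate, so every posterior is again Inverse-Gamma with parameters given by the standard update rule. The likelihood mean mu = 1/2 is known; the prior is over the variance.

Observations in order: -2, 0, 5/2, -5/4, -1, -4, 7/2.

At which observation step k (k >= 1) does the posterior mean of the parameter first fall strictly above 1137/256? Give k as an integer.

k = 6

obs 1: x=-2 → posterior Inverse-Gamma(5/2, 45/8)
obs 2: x=0 → posterior Inverse-Gamma(3, 23/4)
obs 3: x=5/2 → posterior Inverse-Gamma(7/2, 31/4)
obs 4: x=-5/4 → posterior Inverse-Gamma(4, 297/32)
obs 5: x=-1 → posterior Inverse-Gamma(9/2, 333/32)
obs 6: x=-4 → posterior Inverse-Gamma(5, 657/32)
obs 7: x=7/2 → posterior Inverse-Gamma(11/2, 801/32)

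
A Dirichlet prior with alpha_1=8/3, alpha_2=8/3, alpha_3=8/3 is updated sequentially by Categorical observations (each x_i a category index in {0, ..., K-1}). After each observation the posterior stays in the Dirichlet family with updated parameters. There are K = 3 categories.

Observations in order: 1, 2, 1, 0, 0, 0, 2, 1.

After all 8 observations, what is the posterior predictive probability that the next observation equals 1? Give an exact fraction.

17/48

obs 1: x=1 → posterior Dirichlet(8/3, 11/3, 8/3)
obs 2: x=2 → posterior Dirichlet(8/3, 11/3, 11/3)
obs 3: x=1 → posterior Dirichlet(8/3, 14/3, 11/3)
obs 4: x=0 → posterior Dirichlet(11/3, 14/3, 11/3)
obs 5: x=0 → posterior Dirichlet(14/3, 14/3, 11/3)
obs 6: x=0 → posterior Dirichlet(17/3, 14/3, 11/3)
obs 7: x=2 → posterior Dirichlet(17/3, 14/3, 14/3)
obs 8: x=1 → posterior Dirichlet(17/3, 17/3, 14/3)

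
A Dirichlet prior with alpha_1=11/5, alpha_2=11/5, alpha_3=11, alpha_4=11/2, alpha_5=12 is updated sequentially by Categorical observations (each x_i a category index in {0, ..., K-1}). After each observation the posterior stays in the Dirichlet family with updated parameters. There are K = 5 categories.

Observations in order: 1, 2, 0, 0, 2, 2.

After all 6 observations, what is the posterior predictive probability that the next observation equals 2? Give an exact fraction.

140/389

obs 1: x=1 → posterior Dirichlet(11/5, 16/5, 11, 11/2, 12)
obs 2: x=2 → posterior Dirichlet(11/5, 16/5, 12, 11/2, 12)
obs 3: x=0 → posterior Dirichlet(16/5, 16/5, 12, 11/2, 12)
obs 4: x=0 → posterior Dirichlet(21/5, 16/5, 12, 11/2, 12)
obs 5: x=2 → posterior Dirichlet(21/5, 16/5, 13, 11/2, 12)
obs 6: x=2 → posterior Dirichlet(21/5, 16/5, 14, 11/2, 12)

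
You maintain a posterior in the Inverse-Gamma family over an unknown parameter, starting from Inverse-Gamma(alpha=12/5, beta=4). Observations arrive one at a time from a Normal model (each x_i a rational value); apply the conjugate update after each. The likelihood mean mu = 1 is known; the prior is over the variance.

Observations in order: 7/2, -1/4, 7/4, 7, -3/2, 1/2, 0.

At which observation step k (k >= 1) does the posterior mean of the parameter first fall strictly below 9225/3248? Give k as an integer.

obs 1: x=7/2 → posterior Inverse-Gamma(29/10, 57/8)
obs 2: x=-1/4 → posterior Inverse-Gamma(17/5, 253/32)
obs 3: x=7/4 → posterior Inverse-Gamma(39/10, 131/16)
obs 4: x=7 → posterior Inverse-Gamma(22/5, 419/16)
obs 5: x=-3/2 → posterior Inverse-Gamma(49/10, 469/16)
obs 6: x=1/2 → posterior Inverse-Gamma(27/5, 471/16)
obs 7: x=0 → posterior Inverse-Gamma(59/10, 479/16)

k = 3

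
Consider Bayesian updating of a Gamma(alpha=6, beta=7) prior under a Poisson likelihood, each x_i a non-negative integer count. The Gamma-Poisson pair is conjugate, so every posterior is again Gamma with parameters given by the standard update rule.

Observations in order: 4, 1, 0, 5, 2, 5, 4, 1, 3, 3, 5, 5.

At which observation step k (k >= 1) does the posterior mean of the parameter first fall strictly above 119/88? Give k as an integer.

k = 4

obs 1: x=4 → posterior Gamma(10, 8)
obs 2: x=1 → posterior Gamma(11, 9)
obs 3: x=0 → posterior Gamma(11, 10)
obs 4: x=5 → posterior Gamma(16, 11)
obs 5: x=2 → posterior Gamma(18, 12)
obs 6: x=5 → posterior Gamma(23, 13)
obs 7: x=4 → posterior Gamma(27, 14)
obs 8: x=1 → posterior Gamma(28, 15)
obs 9: x=3 → posterior Gamma(31, 16)
obs 10: x=3 → posterior Gamma(34, 17)
obs 11: x=5 → posterior Gamma(39, 18)
obs 12: x=5 → posterior Gamma(44, 19)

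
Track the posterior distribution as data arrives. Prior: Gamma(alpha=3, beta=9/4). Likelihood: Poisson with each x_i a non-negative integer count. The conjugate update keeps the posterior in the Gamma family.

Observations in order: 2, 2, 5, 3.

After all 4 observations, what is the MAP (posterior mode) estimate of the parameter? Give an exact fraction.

56/25

obs 1: x=2 → posterior Gamma(5, 13/4)
obs 2: x=2 → posterior Gamma(7, 17/4)
obs 3: x=5 → posterior Gamma(12, 21/4)
obs 4: x=3 → posterior Gamma(15, 25/4)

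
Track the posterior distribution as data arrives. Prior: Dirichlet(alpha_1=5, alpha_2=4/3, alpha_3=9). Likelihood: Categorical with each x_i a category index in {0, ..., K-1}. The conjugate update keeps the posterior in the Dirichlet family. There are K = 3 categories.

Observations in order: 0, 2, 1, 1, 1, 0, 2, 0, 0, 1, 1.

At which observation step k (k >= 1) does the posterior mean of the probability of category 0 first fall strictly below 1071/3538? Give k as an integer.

k = 5

obs 1: x=0 → posterior Dirichlet(6, 4/3, 9)
obs 2: x=2 → posterior Dirichlet(6, 4/3, 10)
obs 3: x=1 → posterior Dirichlet(6, 7/3, 10)
obs 4: x=1 → posterior Dirichlet(6, 10/3, 10)
obs 5: x=1 → posterior Dirichlet(6, 13/3, 10)
obs 6: x=0 → posterior Dirichlet(7, 13/3, 10)
obs 7: x=2 → posterior Dirichlet(7, 13/3, 11)
obs 8: x=0 → posterior Dirichlet(8, 13/3, 11)
obs 9: x=0 → posterior Dirichlet(9, 13/3, 11)
obs 10: x=1 → posterior Dirichlet(9, 16/3, 11)
obs 11: x=1 → posterior Dirichlet(9, 19/3, 11)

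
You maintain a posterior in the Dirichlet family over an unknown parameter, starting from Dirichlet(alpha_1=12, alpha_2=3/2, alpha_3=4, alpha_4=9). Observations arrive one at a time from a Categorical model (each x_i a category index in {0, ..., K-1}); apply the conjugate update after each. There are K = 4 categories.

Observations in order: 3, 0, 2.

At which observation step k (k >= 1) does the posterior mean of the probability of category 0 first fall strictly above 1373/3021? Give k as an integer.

k = 2

obs 1: x=3 → posterior Dirichlet(12, 3/2, 4, 10)
obs 2: x=0 → posterior Dirichlet(13, 3/2, 4, 10)
obs 3: x=2 → posterior Dirichlet(13, 3/2, 5, 10)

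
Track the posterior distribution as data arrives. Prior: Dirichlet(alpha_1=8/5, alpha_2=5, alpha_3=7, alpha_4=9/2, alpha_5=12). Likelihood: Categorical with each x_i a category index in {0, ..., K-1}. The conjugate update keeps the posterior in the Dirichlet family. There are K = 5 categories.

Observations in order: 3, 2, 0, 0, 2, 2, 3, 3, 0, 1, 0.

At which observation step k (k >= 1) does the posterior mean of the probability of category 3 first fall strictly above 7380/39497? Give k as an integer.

obs 1: x=3 → posterior Dirichlet(8/5, 5, 7, 11/2, 12)
obs 2: x=2 → posterior Dirichlet(8/5, 5, 8, 11/2, 12)
obs 3: x=0 → posterior Dirichlet(13/5, 5, 8, 11/2, 12)
obs 4: x=0 → posterior Dirichlet(18/5, 5, 8, 11/2, 12)
obs 5: x=2 → posterior Dirichlet(18/5, 5, 9, 11/2, 12)
obs 6: x=2 → posterior Dirichlet(18/5, 5, 10, 11/2, 12)
obs 7: x=3 → posterior Dirichlet(18/5, 5, 10, 13/2, 12)
obs 8: x=3 → posterior Dirichlet(18/5, 5, 10, 15/2, 12)
obs 9: x=0 → posterior Dirichlet(23/5, 5, 10, 15/2, 12)
obs 10: x=1 → posterior Dirichlet(23/5, 6, 10, 15/2, 12)
obs 11: x=0 → posterior Dirichlet(28/5, 6, 10, 15/2, 12)

k = 8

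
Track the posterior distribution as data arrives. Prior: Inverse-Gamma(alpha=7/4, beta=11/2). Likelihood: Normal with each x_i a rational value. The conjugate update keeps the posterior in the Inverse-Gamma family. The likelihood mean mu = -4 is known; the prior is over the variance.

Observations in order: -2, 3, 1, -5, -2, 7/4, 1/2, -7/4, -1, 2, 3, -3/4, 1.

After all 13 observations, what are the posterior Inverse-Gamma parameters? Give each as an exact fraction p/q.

alpha=33/4, beta=4511/32

obs 1: x=-2 → posterior Inverse-Gamma(9/4, 15/2)
obs 2: x=3 → posterior Inverse-Gamma(11/4, 32)
obs 3: x=1 → posterior Inverse-Gamma(13/4, 89/2)
obs 4: x=-5 → posterior Inverse-Gamma(15/4, 45)
obs 5: x=-2 → posterior Inverse-Gamma(17/4, 47)
obs 6: x=7/4 → posterior Inverse-Gamma(19/4, 2033/32)
obs 7: x=1/2 → posterior Inverse-Gamma(21/4, 2357/32)
obs 8: x=-7/4 → posterior Inverse-Gamma(23/4, 1219/16)
obs 9: x=-1 → posterior Inverse-Gamma(25/4, 1291/16)
obs 10: x=2 → posterior Inverse-Gamma(27/4, 1579/16)
obs 11: x=3 → posterior Inverse-Gamma(29/4, 1971/16)
obs 12: x=-3/4 → posterior Inverse-Gamma(31/4, 4111/32)
obs 13: x=1 → posterior Inverse-Gamma(33/4, 4511/32)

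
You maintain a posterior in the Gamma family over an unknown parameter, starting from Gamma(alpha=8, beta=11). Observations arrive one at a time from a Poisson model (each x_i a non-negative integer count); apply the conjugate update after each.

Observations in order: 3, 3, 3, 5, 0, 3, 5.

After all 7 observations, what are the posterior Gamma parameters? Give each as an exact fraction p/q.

alpha=30, beta=18

obs 1: x=3 → posterior Gamma(11, 12)
obs 2: x=3 → posterior Gamma(14, 13)
obs 3: x=3 → posterior Gamma(17, 14)
obs 4: x=5 → posterior Gamma(22, 15)
obs 5: x=0 → posterior Gamma(22, 16)
obs 6: x=3 → posterior Gamma(25, 17)
obs 7: x=5 → posterior Gamma(30, 18)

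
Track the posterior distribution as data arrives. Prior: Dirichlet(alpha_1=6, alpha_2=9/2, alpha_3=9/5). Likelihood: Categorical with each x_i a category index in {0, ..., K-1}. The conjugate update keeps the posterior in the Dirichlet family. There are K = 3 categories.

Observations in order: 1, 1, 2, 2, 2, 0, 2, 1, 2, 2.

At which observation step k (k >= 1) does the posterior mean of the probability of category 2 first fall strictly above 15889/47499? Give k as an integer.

k = 10

obs 1: x=1 → posterior Dirichlet(6, 11/2, 9/5)
obs 2: x=1 → posterior Dirichlet(6, 13/2, 9/5)
obs 3: x=2 → posterior Dirichlet(6, 13/2, 14/5)
obs 4: x=2 → posterior Dirichlet(6, 13/2, 19/5)
obs 5: x=2 → posterior Dirichlet(6, 13/2, 24/5)
obs 6: x=0 → posterior Dirichlet(7, 13/2, 24/5)
obs 7: x=2 → posterior Dirichlet(7, 13/2, 29/5)
obs 8: x=1 → posterior Dirichlet(7, 15/2, 29/5)
obs 9: x=2 → posterior Dirichlet(7, 15/2, 34/5)
obs 10: x=2 → posterior Dirichlet(7, 15/2, 39/5)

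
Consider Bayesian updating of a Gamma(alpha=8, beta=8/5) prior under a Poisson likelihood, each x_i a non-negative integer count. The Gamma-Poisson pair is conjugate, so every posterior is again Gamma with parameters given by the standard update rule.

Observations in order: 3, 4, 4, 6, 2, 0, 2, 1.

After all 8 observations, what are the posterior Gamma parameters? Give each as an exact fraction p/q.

obs 1: x=3 → posterior Gamma(11, 13/5)
obs 2: x=4 → posterior Gamma(15, 18/5)
obs 3: x=4 → posterior Gamma(19, 23/5)
obs 4: x=6 → posterior Gamma(25, 28/5)
obs 5: x=2 → posterior Gamma(27, 33/5)
obs 6: x=0 → posterior Gamma(27, 38/5)
obs 7: x=2 → posterior Gamma(29, 43/5)
obs 8: x=1 → posterior Gamma(30, 48/5)

alpha=30, beta=48/5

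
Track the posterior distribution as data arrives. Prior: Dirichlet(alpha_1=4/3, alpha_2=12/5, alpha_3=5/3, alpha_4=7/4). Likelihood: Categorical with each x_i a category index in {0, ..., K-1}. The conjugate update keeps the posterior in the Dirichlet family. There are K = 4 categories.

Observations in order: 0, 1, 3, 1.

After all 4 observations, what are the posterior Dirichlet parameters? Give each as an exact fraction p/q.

alpha_1=7/3, alpha_2=22/5, alpha_3=5/3, alpha_4=11/4

obs 1: x=0 → posterior Dirichlet(7/3, 12/5, 5/3, 7/4)
obs 2: x=1 → posterior Dirichlet(7/3, 17/5, 5/3, 7/4)
obs 3: x=3 → posterior Dirichlet(7/3, 17/5, 5/3, 11/4)
obs 4: x=1 → posterior Dirichlet(7/3, 22/5, 5/3, 11/4)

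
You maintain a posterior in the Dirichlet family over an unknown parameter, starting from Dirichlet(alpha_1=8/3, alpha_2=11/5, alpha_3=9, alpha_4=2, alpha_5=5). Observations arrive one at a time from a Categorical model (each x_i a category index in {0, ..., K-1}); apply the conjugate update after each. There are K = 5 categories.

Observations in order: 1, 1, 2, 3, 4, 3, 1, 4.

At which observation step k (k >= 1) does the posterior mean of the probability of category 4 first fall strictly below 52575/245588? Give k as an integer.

obs 1: x=1 → posterior Dirichlet(8/3, 16/5, 9, 2, 5)
obs 2: x=1 → posterior Dirichlet(8/3, 21/5, 9, 2, 5)
obs 3: x=2 → posterior Dirichlet(8/3, 21/5, 10, 2, 5)
obs 4: x=3 → posterior Dirichlet(8/3, 21/5, 10, 3, 5)
obs 5: x=4 → posterior Dirichlet(8/3, 21/5, 10, 3, 6)
obs 6: x=3 → posterior Dirichlet(8/3, 21/5, 10, 4, 6)
obs 7: x=1 → posterior Dirichlet(8/3, 26/5, 10, 4, 6)
obs 8: x=4 → posterior Dirichlet(8/3, 26/5, 10, 4, 7)

k = 3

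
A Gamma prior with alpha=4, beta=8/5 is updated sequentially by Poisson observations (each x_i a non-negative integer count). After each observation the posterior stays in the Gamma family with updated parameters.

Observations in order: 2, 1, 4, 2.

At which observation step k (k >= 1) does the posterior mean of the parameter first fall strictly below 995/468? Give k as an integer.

obs 1: x=2 → posterior Gamma(6, 13/5)
obs 2: x=1 → posterior Gamma(7, 18/5)
obs 3: x=4 → posterior Gamma(11, 23/5)
obs 4: x=2 → posterior Gamma(13, 28/5)

k = 2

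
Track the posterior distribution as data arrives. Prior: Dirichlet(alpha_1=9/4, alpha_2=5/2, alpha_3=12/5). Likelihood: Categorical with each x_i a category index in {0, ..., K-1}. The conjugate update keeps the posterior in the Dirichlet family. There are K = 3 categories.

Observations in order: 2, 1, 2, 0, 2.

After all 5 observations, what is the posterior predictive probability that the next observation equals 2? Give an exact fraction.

obs 1: x=2 → posterior Dirichlet(9/4, 5/2, 17/5)
obs 2: x=1 → posterior Dirichlet(9/4, 7/2, 17/5)
obs 3: x=2 → posterior Dirichlet(9/4, 7/2, 22/5)
obs 4: x=0 → posterior Dirichlet(13/4, 7/2, 22/5)
obs 5: x=2 → posterior Dirichlet(13/4, 7/2, 27/5)

4/9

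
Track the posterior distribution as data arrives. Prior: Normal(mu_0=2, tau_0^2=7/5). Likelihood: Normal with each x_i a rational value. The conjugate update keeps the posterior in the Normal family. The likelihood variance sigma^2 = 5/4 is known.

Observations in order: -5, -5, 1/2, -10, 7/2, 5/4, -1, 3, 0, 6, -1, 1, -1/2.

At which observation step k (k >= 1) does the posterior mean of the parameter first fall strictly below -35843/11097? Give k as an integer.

k = 4

obs 1: x=-5 → posterior Normal(-90/53, 35/53)
obs 2: x=-5 → posterior Normal(-230/81, 35/81)
obs 3: x=1/2 → posterior Normal(-216/109, 35/109)
obs 4: x=-10 → posterior Normal(-496/137, 35/137)
obs 5: x=7/2 → posterior Normal(-398/165, 7/33)
obs 6: x=5/4 → posterior Normal(-363/193, 35/193)
obs 7: x=-1 → posterior Normal(-23/13, 35/221)
obs 8: x=3 → posterior Normal(-307/249, 35/249)
obs 9: x=0 → posterior Normal(-307/277, 35/277)
obs 10: x=6 → posterior Normal(-139/305, 7/61)
obs 11: x=-1 → posterior Normal(-167/333, 35/333)
obs 12: x=1 → posterior Normal(-139/361, 35/361)
obs 13: x=-1/2 → posterior Normal(-153/389, 35/389)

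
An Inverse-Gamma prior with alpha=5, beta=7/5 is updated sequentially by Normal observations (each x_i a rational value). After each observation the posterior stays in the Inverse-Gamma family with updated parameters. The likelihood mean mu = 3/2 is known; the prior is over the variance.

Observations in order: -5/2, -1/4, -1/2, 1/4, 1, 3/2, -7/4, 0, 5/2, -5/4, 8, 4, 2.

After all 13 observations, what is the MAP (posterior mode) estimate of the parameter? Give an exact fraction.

489/125

obs 1: x=-5/2 → posterior Inverse-Gamma(11/2, 47/5)
obs 2: x=-1/4 → posterior Inverse-Gamma(6, 1749/160)
obs 3: x=-1/2 → posterior Inverse-Gamma(13/2, 2069/160)
obs 4: x=1/4 → posterior Inverse-Gamma(7, 1097/80)
obs 5: x=1 → posterior Inverse-Gamma(15/2, 1107/80)
obs 6: x=3/2 → posterior Inverse-Gamma(8, 1107/80)
obs 7: x=-7/4 → posterior Inverse-Gamma(17/2, 3059/160)
obs 8: x=0 → posterior Inverse-Gamma(9, 3239/160)
obs 9: x=5/2 → posterior Inverse-Gamma(19/2, 3319/160)
obs 10: x=-5/4 → posterior Inverse-Gamma(10, 981/40)
obs 11: x=8 → posterior Inverse-Gamma(21/2, 913/20)
obs 12: x=4 → posterior Inverse-Gamma(11, 1951/40)
obs 13: x=2 → posterior Inverse-Gamma(23/2, 489/10)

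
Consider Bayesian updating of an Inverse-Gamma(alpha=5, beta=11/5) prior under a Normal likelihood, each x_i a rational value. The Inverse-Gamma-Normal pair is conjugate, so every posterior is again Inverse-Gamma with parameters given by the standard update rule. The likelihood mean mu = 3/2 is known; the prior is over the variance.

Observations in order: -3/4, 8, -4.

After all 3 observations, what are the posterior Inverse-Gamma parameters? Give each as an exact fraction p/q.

alpha=13/2, beta=6557/160

obs 1: x=-3/4 → posterior Inverse-Gamma(11/2, 757/160)
obs 2: x=8 → posterior Inverse-Gamma(6, 4137/160)
obs 3: x=-4 → posterior Inverse-Gamma(13/2, 6557/160)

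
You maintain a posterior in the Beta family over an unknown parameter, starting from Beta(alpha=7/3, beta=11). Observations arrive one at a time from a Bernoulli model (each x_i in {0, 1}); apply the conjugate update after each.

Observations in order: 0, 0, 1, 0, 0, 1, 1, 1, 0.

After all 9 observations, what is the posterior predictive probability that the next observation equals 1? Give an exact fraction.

obs 1: x=0 → posterior Beta(7/3, 12)
obs 2: x=0 → posterior Beta(7/3, 13)
obs 3: x=1 → posterior Beta(10/3, 13)
obs 4: x=0 → posterior Beta(10/3, 14)
obs 5: x=0 → posterior Beta(10/3, 15)
obs 6: x=1 → posterior Beta(13/3, 15)
obs 7: x=1 → posterior Beta(16/3, 15)
obs 8: x=1 → posterior Beta(19/3, 15)
obs 9: x=0 → posterior Beta(19/3, 16)

19/67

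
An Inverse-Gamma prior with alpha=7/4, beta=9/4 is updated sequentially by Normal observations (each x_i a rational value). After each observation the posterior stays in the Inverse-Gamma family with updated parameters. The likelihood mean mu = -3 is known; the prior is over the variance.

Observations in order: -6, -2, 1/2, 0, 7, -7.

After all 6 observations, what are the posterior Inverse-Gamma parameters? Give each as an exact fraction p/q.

obs 1: x=-6 → posterior Inverse-Gamma(9/4, 27/4)
obs 2: x=-2 → posterior Inverse-Gamma(11/4, 29/4)
obs 3: x=1/2 → posterior Inverse-Gamma(13/4, 107/8)
obs 4: x=0 → posterior Inverse-Gamma(15/4, 143/8)
obs 5: x=7 → posterior Inverse-Gamma(17/4, 543/8)
obs 6: x=-7 → posterior Inverse-Gamma(19/4, 607/8)

alpha=19/4, beta=607/8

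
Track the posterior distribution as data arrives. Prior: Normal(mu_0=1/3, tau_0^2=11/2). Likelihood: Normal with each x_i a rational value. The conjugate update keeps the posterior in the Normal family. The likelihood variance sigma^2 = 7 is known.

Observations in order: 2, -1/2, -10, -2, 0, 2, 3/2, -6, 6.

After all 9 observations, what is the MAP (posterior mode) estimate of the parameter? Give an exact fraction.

obs 1: x=2 → posterior Normal(16/15, 77/25)
obs 2: x=-1/2 → posterior Normal(127/216, 77/36)
obs 3: x=-10 → posterior Normal(-533/282, 77/47)
obs 4: x=-2 → posterior Normal(-665/348, 77/58)
obs 5: x=0 → posterior Normal(-665/414, 77/69)
obs 6: x=2 → posterior Normal(-533/480, 77/80)
obs 7: x=3/2 → posterior Normal(-31/39, 11/13)
obs 8: x=-6 → posterior Normal(-415/306, 77/102)
obs 9: x=6 → posterior Normal(-217/339, 77/113)

-217/339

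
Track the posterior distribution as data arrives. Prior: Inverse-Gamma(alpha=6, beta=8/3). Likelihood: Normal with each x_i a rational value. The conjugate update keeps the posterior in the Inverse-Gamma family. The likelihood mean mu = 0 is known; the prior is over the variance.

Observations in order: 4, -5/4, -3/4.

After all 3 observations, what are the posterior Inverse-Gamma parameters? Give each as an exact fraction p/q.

obs 1: x=4 → posterior Inverse-Gamma(13/2, 32/3)
obs 2: x=-5/4 → posterior Inverse-Gamma(7, 1099/96)
obs 3: x=-3/4 → posterior Inverse-Gamma(15/2, 563/48)

alpha=15/2, beta=563/48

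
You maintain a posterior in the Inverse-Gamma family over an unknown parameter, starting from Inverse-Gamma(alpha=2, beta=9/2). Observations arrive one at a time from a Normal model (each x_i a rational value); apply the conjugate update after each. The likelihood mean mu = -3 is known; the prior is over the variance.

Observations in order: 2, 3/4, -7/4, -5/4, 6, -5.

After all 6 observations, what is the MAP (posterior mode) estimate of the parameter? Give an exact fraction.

obs 1: x=2 → posterior Inverse-Gamma(5/2, 17)
obs 2: x=3/4 → posterior Inverse-Gamma(3, 769/32)
obs 3: x=-7/4 → posterior Inverse-Gamma(7/2, 397/16)
obs 4: x=-5/4 → posterior Inverse-Gamma(4, 843/32)
obs 5: x=6 → posterior Inverse-Gamma(9/2, 2139/32)
obs 6: x=-5 → posterior Inverse-Gamma(5, 2203/32)

2203/192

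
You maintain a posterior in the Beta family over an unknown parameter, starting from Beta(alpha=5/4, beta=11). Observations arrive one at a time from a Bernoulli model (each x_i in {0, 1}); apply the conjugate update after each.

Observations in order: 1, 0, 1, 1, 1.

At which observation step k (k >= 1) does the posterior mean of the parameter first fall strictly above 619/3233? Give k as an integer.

k = 3

obs 1: x=1 → posterior Beta(9/4, 11)
obs 2: x=0 → posterior Beta(9/4, 12)
obs 3: x=1 → posterior Beta(13/4, 12)
obs 4: x=1 → posterior Beta(17/4, 12)
obs 5: x=1 → posterior Beta(21/4, 12)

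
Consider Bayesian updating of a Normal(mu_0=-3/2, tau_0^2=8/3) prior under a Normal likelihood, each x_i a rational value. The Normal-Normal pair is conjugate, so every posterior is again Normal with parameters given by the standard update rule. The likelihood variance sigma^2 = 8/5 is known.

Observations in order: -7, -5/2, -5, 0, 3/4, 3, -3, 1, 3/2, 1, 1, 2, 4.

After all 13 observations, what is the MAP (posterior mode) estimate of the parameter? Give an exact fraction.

-83/272

obs 1: x=-7 → posterior Normal(-79/16, 1)
obs 2: x=-5/2 → posterior Normal(-4, 8/13)
obs 3: x=-5 → posterior Normal(-77/18, 4/9)
obs 4: x=0 → posterior Normal(-77/23, 8/23)
obs 5: x=3/4 → posterior Normal(-293/112, 2/7)
obs 6: x=3 → posterior Normal(-233/132, 8/33)
obs 7: x=-3 → posterior Normal(-293/152, 4/19)
obs 8: x=1 → posterior Normal(-273/172, 8/43)
obs 9: x=3/2 → posterior Normal(-81/64, 1/6)
obs 10: x=1 → posterior Normal(-223/212, 8/53)
obs 11: x=1 → posterior Normal(-7/8, 4/29)
obs 12: x=2 → posterior Normal(-163/252, 8/63)
obs 13: x=4 → posterior Normal(-83/272, 2/17)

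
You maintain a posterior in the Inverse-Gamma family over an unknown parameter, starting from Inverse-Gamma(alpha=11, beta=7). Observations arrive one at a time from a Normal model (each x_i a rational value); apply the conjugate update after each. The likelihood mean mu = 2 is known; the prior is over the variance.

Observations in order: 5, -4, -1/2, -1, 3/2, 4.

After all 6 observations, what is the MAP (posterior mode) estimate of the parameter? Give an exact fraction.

157/60

obs 1: x=5 → posterior Inverse-Gamma(23/2, 23/2)
obs 2: x=-4 → posterior Inverse-Gamma(12, 59/2)
obs 3: x=-1/2 → posterior Inverse-Gamma(25/2, 261/8)
obs 4: x=-1 → posterior Inverse-Gamma(13, 297/8)
obs 5: x=3/2 → posterior Inverse-Gamma(27/2, 149/4)
obs 6: x=4 → posterior Inverse-Gamma(14, 157/4)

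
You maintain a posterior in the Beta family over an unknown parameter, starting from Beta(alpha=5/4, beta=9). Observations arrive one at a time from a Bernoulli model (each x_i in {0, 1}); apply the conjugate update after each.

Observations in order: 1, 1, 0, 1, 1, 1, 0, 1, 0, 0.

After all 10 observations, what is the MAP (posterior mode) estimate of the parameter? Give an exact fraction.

25/73

obs 1: x=1 → posterior Beta(9/4, 9)
obs 2: x=1 → posterior Beta(13/4, 9)
obs 3: x=0 → posterior Beta(13/4, 10)
obs 4: x=1 → posterior Beta(17/4, 10)
obs 5: x=1 → posterior Beta(21/4, 10)
obs 6: x=1 → posterior Beta(25/4, 10)
obs 7: x=0 → posterior Beta(25/4, 11)
obs 8: x=1 → posterior Beta(29/4, 11)
obs 9: x=0 → posterior Beta(29/4, 12)
obs 10: x=0 → posterior Beta(29/4, 13)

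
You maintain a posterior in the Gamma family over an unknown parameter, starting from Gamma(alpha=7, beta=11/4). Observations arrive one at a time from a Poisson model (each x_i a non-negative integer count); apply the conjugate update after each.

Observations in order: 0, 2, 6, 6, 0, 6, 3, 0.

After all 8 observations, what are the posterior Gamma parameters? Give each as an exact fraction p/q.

obs 1: x=0 → posterior Gamma(7, 15/4)
obs 2: x=2 → posterior Gamma(9, 19/4)
obs 3: x=6 → posterior Gamma(15, 23/4)
obs 4: x=6 → posterior Gamma(21, 27/4)
obs 5: x=0 → posterior Gamma(21, 31/4)
obs 6: x=6 → posterior Gamma(27, 35/4)
obs 7: x=3 → posterior Gamma(30, 39/4)
obs 8: x=0 → posterior Gamma(30, 43/4)

alpha=30, beta=43/4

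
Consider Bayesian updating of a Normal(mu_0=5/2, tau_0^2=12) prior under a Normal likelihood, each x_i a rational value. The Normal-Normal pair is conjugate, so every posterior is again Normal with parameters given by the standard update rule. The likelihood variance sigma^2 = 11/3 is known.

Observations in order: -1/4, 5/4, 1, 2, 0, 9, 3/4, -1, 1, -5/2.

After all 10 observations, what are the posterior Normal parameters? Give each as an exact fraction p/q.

mu_0=865/742, tau_0^2=132/371

obs 1: x=-1/4 → posterior Normal(37/94, 132/47)
obs 2: x=5/4 → posterior Normal(127/166, 132/83)
obs 3: x=1 → posterior Normal(199/238, 132/119)
obs 4: x=2 → posterior Normal(343/310, 132/155)
obs 5: x=0 → posterior Normal(343/382, 132/191)
obs 6: x=9 → posterior Normal(991/454, 132/227)
obs 7: x=3/4 → posterior Normal(1045/526, 132/263)
obs 8: x=-1 → posterior Normal(973/598, 132/299)
obs 9: x=1 → posterior Normal(209/134, 132/335)
obs 10: x=-5/2 → posterior Normal(865/742, 132/371)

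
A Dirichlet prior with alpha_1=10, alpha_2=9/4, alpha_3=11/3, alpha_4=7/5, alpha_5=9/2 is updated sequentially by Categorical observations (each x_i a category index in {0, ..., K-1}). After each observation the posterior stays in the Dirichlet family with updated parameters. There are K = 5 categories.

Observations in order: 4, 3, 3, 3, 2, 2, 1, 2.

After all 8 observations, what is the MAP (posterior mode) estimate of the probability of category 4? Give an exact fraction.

270/1489

obs 1: x=4 → posterior Dirichlet(10, 9/4, 11/3, 7/5, 11/2)
obs 2: x=3 → posterior Dirichlet(10, 9/4, 11/3, 12/5, 11/2)
obs 3: x=3 → posterior Dirichlet(10, 9/4, 11/3, 17/5, 11/2)
obs 4: x=3 → posterior Dirichlet(10, 9/4, 11/3, 22/5, 11/2)
obs 5: x=2 → posterior Dirichlet(10, 9/4, 14/3, 22/5, 11/2)
obs 6: x=2 → posterior Dirichlet(10, 9/4, 17/3, 22/5, 11/2)
obs 7: x=1 → posterior Dirichlet(10, 13/4, 17/3, 22/5, 11/2)
obs 8: x=2 → posterior Dirichlet(10, 13/4, 20/3, 22/5, 11/2)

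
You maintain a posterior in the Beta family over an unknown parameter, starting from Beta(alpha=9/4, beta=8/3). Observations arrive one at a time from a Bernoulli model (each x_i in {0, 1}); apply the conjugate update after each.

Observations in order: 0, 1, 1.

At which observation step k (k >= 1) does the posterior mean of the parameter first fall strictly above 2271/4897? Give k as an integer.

k = 2

obs 1: x=0 → posterior Beta(9/4, 11/3)
obs 2: x=1 → posterior Beta(13/4, 11/3)
obs 3: x=1 → posterior Beta(17/4, 11/3)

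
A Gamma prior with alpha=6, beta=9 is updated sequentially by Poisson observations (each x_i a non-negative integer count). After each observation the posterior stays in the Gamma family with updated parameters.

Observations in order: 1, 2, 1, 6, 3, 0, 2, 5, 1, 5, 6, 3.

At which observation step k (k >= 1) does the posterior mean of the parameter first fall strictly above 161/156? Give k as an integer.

obs 1: x=1 → posterior Gamma(7, 10)
obs 2: x=2 → posterior Gamma(9, 11)
obs 3: x=1 → posterior Gamma(10, 12)
obs 4: x=6 → posterior Gamma(16, 13)
obs 5: x=3 → posterior Gamma(19, 14)
obs 6: x=0 → posterior Gamma(19, 15)
obs 7: x=2 → posterior Gamma(21, 16)
obs 8: x=5 → posterior Gamma(26, 17)
obs 9: x=1 → posterior Gamma(27, 18)
obs 10: x=5 → posterior Gamma(32, 19)
obs 11: x=6 → posterior Gamma(38, 20)
obs 12: x=3 → posterior Gamma(41, 21)

k = 4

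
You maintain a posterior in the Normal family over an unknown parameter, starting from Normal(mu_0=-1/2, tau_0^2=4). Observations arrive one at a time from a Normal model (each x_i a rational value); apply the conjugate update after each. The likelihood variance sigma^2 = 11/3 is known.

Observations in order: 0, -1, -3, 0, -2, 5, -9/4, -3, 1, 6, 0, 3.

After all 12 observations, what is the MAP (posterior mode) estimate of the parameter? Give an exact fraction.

obs 1: x=0 → posterior Normal(-11/46, 44/23)
obs 2: x=-1 → posterior Normal(-1/2, 44/35)
obs 3: x=-3 → posterior Normal(-107/94, 44/47)
obs 4: x=0 → posterior Normal(-107/118, 44/59)
obs 5: x=-2 → posterior Normal(-155/142, 44/71)
obs 6: x=5 → posterior Normal(-35/166, 44/83)
obs 7: x=-9/4 → posterior Normal(-89/190, 44/95)
obs 8: x=-3 → posterior Normal(-161/214, 44/107)
obs 9: x=1 → posterior Normal(-137/238, 44/119)
obs 10: x=6 → posterior Normal(7/262, 44/131)
obs 11: x=0 → posterior Normal(7/286, 4/13)
obs 12: x=3 → posterior Normal(79/310, 44/155)

79/310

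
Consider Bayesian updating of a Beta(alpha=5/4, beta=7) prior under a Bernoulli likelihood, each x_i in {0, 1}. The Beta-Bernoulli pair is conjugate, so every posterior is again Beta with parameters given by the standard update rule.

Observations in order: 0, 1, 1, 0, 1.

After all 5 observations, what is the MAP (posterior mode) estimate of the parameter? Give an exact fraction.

13/45

obs 1: x=0 → posterior Beta(5/4, 8)
obs 2: x=1 → posterior Beta(9/4, 8)
obs 3: x=1 → posterior Beta(13/4, 8)
obs 4: x=0 → posterior Beta(13/4, 9)
obs 5: x=1 → posterior Beta(17/4, 9)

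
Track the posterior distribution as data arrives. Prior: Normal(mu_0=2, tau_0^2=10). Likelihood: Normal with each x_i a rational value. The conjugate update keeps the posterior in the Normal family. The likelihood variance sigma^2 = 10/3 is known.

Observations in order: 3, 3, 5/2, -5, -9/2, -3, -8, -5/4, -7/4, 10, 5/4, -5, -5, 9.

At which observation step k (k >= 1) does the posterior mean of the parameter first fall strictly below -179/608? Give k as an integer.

obs 1: x=3 → posterior Normal(11/4, 5/2)
obs 2: x=3 → posterior Normal(20/7, 10/7)
obs 3: x=5/2 → posterior Normal(11/4, 1)
obs 4: x=-5 → posterior Normal(25/26, 10/13)
obs 5: x=-9/2 → posterior Normal(-1/16, 5/8)
obs 6: x=-3 → posterior Normal(-10/19, 10/19)
obs 7: x=-8 → posterior Normal(-17/11, 5/11)
obs 8: x=-5/4 → posterior Normal(-151/100, 2/5)
obs 9: x=-7/4 → posterior Normal(-43/28, 5/14)
obs 10: x=10 → posterior Normal(-13/31, 10/31)
obs 11: x=5/4 → posterior Normal(-37/136, 5/17)
obs 12: x=-5 → posterior Normal(-97/148, 10/37)
obs 13: x=-5 → posterior Normal(-157/160, 1/4)
obs 14: x=9 → posterior Normal(-49/172, 10/43)

k = 6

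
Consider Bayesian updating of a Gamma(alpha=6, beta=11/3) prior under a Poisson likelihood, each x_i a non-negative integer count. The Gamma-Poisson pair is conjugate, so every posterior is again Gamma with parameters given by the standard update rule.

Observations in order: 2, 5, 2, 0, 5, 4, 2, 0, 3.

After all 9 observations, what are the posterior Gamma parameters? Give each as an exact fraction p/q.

obs 1: x=2 → posterior Gamma(8, 14/3)
obs 2: x=5 → posterior Gamma(13, 17/3)
obs 3: x=2 → posterior Gamma(15, 20/3)
obs 4: x=0 → posterior Gamma(15, 23/3)
obs 5: x=5 → posterior Gamma(20, 26/3)
obs 6: x=4 → posterior Gamma(24, 29/3)
obs 7: x=2 → posterior Gamma(26, 32/3)
obs 8: x=0 → posterior Gamma(26, 35/3)
obs 9: x=3 → posterior Gamma(29, 38/3)

alpha=29, beta=38/3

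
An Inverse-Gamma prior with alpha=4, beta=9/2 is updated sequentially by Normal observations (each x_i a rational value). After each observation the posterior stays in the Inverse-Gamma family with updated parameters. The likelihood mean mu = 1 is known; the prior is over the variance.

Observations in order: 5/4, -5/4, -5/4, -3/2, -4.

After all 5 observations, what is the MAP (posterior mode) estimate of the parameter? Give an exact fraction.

269/80

obs 1: x=5/4 → posterior Inverse-Gamma(9/2, 145/32)
obs 2: x=-5/4 → posterior Inverse-Gamma(5, 113/16)
obs 3: x=-5/4 → posterior Inverse-Gamma(11/2, 307/32)
obs 4: x=-3/2 → posterior Inverse-Gamma(6, 407/32)
obs 5: x=-4 → posterior Inverse-Gamma(13/2, 807/32)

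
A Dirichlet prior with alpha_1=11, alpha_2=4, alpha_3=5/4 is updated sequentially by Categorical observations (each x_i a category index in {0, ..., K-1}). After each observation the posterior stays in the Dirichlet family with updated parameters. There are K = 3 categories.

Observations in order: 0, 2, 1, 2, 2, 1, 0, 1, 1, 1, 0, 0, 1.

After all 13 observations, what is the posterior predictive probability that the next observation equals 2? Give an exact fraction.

obs 1: x=0 → posterior Dirichlet(12, 4, 5/4)
obs 2: x=2 → posterior Dirichlet(12, 4, 9/4)
obs 3: x=1 → posterior Dirichlet(12, 5, 9/4)
obs 4: x=2 → posterior Dirichlet(12, 5, 13/4)
obs 5: x=2 → posterior Dirichlet(12, 5, 17/4)
obs 6: x=1 → posterior Dirichlet(12, 6, 17/4)
obs 7: x=0 → posterior Dirichlet(13, 6, 17/4)
obs 8: x=1 → posterior Dirichlet(13, 7, 17/4)
obs 9: x=1 → posterior Dirichlet(13, 8, 17/4)
obs 10: x=1 → posterior Dirichlet(13, 9, 17/4)
obs 11: x=0 → posterior Dirichlet(14, 9, 17/4)
obs 12: x=0 → posterior Dirichlet(15, 9, 17/4)
obs 13: x=1 → posterior Dirichlet(15, 10, 17/4)

17/117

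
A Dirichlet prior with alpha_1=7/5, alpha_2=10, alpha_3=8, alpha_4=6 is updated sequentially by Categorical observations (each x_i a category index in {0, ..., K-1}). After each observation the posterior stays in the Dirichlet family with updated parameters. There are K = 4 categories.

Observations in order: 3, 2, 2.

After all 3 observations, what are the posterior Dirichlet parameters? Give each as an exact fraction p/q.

alpha_1=7/5, alpha_2=10, alpha_3=10, alpha_4=7

obs 1: x=3 → posterior Dirichlet(7/5, 10, 8, 7)
obs 2: x=2 → posterior Dirichlet(7/5, 10, 9, 7)
obs 3: x=2 → posterior Dirichlet(7/5, 10, 10, 7)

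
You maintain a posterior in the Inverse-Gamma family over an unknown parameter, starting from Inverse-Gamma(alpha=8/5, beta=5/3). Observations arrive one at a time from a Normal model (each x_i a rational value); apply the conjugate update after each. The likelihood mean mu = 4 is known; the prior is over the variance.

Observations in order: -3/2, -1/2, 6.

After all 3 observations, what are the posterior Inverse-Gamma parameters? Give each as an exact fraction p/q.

obs 1: x=-3/2 → posterior Inverse-Gamma(21/10, 403/24)
obs 2: x=-1/2 → posterior Inverse-Gamma(13/5, 323/12)
obs 3: x=6 → posterior Inverse-Gamma(31/10, 347/12)

alpha=31/10, beta=347/12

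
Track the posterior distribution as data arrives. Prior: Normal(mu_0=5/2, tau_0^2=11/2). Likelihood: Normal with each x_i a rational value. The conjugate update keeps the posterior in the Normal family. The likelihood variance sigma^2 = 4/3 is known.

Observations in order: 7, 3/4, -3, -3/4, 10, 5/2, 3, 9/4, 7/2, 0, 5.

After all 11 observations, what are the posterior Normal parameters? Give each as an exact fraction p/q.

mu_0=4073/1484, tau_0^2=44/371

obs 1: x=7 → posterior Normal(251/41, 44/41)
obs 2: x=3/4 → posterior Normal(1103/296, 22/37)
obs 3: x=-3 → posterior Normal(707/428, 44/107)
obs 4: x=-3/4 → posterior Normal(38/35, 11/35)
obs 5: x=10 → posterior Normal(482/173, 44/173)
obs 6: x=5/2 → posterior Normal(1129/412, 22/103)
obs 7: x=3 → posterior Normal(1327/478, 44/239)
obs 8: x=9/4 → posterior Normal(2951/1088, 11/68)
obs 9: x=7/2 → posterior Normal(3413/1220, 44/305)
obs 10: x=0 → posterior Normal(3413/1352, 22/169)
obs 11: x=5 → posterior Normal(4073/1484, 44/371)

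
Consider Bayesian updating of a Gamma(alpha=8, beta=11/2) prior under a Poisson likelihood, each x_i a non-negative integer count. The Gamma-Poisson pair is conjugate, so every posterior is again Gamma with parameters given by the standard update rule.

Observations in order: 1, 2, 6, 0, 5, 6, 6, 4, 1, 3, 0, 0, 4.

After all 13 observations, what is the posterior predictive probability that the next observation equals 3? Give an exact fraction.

189808200004776408112987678511037081133948875132689081803327669846783616323712/916570223563289985302988937729765799061385621316992323430722204456894320296359

obs 1: x=1 → posterior Gamma(9, 13/2)
obs 2: x=2 → posterior Gamma(11, 15/2)
obs 3: x=6 → posterior Gamma(17, 17/2)
obs 4: x=0 → posterior Gamma(17, 19/2)
obs 5: x=5 → posterior Gamma(22, 21/2)
obs 6: x=6 → posterior Gamma(28, 23/2)
obs 7: x=6 → posterior Gamma(34, 25/2)
obs 8: x=4 → posterior Gamma(38, 27/2)
obs 9: x=1 → posterior Gamma(39, 29/2)
obs 10: x=3 → posterior Gamma(42, 31/2)
obs 11: x=0 → posterior Gamma(42, 33/2)
obs 12: x=0 → posterior Gamma(42, 35/2)
obs 13: x=4 → posterior Gamma(46, 37/2)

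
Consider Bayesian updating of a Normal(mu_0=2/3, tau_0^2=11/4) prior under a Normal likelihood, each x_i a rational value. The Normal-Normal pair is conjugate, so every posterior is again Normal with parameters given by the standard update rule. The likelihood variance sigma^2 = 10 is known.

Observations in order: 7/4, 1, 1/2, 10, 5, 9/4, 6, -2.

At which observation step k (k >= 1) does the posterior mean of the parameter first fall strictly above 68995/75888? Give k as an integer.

obs 1: x=7/4 → posterior Normal(551/612, 110/51)
obs 2: x=1 → posterior Normal(683/744, 55/31)
obs 3: x=1/2 → posterior Normal(749/876, 110/73)
obs 4: x=10 → posterior Normal(2069/1008, 55/42)
obs 5: x=5 → posterior Normal(2729/1140, 22/19)
obs 6: x=9/4 → posterior Normal(1513/636, 55/53)
obs 7: x=6 → posterior Normal(1909/702, 110/117)
obs 8: x=-2 → posterior Normal(1777/768, 55/64)

k = 2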